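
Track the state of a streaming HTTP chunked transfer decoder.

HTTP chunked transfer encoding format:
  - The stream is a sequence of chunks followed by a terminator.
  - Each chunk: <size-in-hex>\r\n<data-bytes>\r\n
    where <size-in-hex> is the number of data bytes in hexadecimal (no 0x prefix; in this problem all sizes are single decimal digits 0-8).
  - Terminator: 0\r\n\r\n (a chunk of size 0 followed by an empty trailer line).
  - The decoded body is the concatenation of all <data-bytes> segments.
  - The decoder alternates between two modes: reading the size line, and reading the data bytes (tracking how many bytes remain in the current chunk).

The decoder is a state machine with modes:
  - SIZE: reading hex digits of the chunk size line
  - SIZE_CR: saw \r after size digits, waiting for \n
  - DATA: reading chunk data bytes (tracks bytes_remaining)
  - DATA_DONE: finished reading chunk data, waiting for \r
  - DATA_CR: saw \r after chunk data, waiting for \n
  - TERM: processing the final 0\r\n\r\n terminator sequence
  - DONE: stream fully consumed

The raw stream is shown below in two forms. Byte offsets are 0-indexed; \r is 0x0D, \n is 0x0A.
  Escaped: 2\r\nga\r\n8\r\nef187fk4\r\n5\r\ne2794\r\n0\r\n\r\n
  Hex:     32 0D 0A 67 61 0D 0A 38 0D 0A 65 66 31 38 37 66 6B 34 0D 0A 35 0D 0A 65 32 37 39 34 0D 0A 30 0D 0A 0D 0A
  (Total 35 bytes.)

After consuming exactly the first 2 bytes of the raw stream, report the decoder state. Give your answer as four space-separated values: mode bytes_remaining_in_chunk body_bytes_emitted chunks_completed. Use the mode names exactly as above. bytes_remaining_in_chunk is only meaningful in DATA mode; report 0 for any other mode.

Answer: SIZE_CR 0 0 0

Derivation:
Byte 0 = '2': mode=SIZE remaining=0 emitted=0 chunks_done=0
Byte 1 = 0x0D: mode=SIZE_CR remaining=0 emitted=0 chunks_done=0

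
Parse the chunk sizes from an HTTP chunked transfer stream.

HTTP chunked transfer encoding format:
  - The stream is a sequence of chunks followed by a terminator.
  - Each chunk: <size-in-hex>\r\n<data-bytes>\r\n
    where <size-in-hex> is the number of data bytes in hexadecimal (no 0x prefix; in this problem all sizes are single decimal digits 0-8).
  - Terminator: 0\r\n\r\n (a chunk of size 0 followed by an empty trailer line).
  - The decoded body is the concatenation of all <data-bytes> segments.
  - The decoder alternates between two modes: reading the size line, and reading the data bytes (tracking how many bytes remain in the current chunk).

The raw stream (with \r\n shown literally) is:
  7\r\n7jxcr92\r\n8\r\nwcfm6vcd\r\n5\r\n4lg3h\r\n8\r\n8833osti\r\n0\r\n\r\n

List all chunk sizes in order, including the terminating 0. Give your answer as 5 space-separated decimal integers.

Chunk 1: stream[0..1]='7' size=0x7=7, data at stream[3..10]='7jxcr92' -> body[0..7], body so far='7jxcr92'
Chunk 2: stream[12..13]='8' size=0x8=8, data at stream[15..23]='wcfm6vcd' -> body[7..15], body so far='7jxcr92wcfm6vcd'
Chunk 3: stream[25..26]='5' size=0x5=5, data at stream[28..33]='4lg3h' -> body[15..20], body so far='7jxcr92wcfm6vcd4lg3h'
Chunk 4: stream[35..36]='8' size=0x8=8, data at stream[38..46]='8833osti' -> body[20..28], body so far='7jxcr92wcfm6vcd4lg3h8833osti'
Chunk 5: stream[48..49]='0' size=0 (terminator). Final body='7jxcr92wcfm6vcd4lg3h8833osti' (28 bytes)

Answer: 7 8 5 8 0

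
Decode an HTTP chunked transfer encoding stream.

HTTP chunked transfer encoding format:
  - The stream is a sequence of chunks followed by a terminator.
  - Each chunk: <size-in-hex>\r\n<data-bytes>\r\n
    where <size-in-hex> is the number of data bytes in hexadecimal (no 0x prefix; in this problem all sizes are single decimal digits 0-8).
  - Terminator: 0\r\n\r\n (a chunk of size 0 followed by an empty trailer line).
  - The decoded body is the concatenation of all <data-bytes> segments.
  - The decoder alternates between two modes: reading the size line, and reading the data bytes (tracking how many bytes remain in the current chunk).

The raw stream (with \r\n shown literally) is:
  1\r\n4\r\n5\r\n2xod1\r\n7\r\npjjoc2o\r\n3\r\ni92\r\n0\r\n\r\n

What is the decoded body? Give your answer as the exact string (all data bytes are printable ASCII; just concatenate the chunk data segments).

Chunk 1: stream[0..1]='1' size=0x1=1, data at stream[3..4]='4' -> body[0..1], body so far='4'
Chunk 2: stream[6..7]='5' size=0x5=5, data at stream[9..14]='2xod1' -> body[1..6], body so far='42xod1'
Chunk 3: stream[16..17]='7' size=0x7=7, data at stream[19..26]='pjjoc2o' -> body[6..13], body so far='42xod1pjjoc2o'
Chunk 4: stream[28..29]='3' size=0x3=3, data at stream[31..34]='i92' -> body[13..16], body so far='42xod1pjjoc2oi92'
Chunk 5: stream[36..37]='0' size=0 (terminator). Final body='42xod1pjjoc2oi92' (16 bytes)

Answer: 42xod1pjjoc2oi92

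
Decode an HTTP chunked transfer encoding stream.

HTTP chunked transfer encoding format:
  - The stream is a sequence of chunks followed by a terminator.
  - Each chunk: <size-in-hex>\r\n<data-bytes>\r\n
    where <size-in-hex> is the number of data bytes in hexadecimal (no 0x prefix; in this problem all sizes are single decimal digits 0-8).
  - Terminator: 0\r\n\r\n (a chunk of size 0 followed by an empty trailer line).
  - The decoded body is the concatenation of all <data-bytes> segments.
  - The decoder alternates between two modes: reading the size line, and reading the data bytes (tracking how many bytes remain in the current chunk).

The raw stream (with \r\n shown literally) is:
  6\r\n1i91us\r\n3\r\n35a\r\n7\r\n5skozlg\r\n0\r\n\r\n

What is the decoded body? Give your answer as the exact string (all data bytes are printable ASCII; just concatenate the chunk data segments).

Chunk 1: stream[0..1]='6' size=0x6=6, data at stream[3..9]='1i91us' -> body[0..6], body so far='1i91us'
Chunk 2: stream[11..12]='3' size=0x3=3, data at stream[14..17]='35a' -> body[6..9], body so far='1i91us35a'
Chunk 3: stream[19..20]='7' size=0x7=7, data at stream[22..29]='5skozlg' -> body[9..16], body so far='1i91us35a5skozlg'
Chunk 4: stream[31..32]='0' size=0 (terminator). Final body='1i91us35a5skozlg' (16 bytes)

Answer: 1i91us35a5skozlg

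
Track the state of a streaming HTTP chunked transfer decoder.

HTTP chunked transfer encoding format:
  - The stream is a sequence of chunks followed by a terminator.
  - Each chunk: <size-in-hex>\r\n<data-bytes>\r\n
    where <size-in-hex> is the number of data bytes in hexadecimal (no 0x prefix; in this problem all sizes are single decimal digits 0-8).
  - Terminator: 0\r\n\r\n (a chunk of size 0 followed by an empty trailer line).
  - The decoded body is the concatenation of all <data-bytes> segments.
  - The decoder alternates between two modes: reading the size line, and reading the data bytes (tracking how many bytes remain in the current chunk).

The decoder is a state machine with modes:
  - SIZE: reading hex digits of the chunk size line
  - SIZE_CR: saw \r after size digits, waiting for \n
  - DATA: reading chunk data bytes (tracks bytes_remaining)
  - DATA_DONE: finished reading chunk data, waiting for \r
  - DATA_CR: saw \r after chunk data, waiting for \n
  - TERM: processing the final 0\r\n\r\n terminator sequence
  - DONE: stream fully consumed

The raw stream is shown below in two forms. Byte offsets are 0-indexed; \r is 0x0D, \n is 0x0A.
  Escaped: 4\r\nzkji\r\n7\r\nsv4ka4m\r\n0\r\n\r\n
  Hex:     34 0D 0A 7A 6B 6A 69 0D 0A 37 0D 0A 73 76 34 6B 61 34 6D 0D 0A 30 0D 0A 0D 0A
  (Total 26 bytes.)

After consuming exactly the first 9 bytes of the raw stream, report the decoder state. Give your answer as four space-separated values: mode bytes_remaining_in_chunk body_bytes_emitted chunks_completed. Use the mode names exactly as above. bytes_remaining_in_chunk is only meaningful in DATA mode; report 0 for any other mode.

Byte 0 = '4': mode=SIZE remaining=0 emitted=0 chunks_done=0
Byte 1 = 0x0D: mode=SIZE_CR remaining=0 emitted=0 chunks_done=0
Byte 2 = 0x0A: mode=DATA remaining=4 emitted=0 chunks_done=0
Byte 3 = 'z': mode=DATA remaining=3 emitted=1 chunks_done=0
Byte 4 = 'k': mode=DATA remaining=2 emitted=2 chunks_done=0
Byte 5 = 'j': mode=DATA remaining=1 emitted=3 chunks_done=0
Byte 6 = 'i': mode=DATA_DONE remaining=0 emitted=4 chunks_done=0
Byte 7 = 0x0D: mode=DATA_CR remaining=0 emitted=4 chunks_done=0
Byte 8 = 0x0A: mode=SIZE remaining=0 emitted=4 chunks_done=1

Answer: SIZE 0 4 1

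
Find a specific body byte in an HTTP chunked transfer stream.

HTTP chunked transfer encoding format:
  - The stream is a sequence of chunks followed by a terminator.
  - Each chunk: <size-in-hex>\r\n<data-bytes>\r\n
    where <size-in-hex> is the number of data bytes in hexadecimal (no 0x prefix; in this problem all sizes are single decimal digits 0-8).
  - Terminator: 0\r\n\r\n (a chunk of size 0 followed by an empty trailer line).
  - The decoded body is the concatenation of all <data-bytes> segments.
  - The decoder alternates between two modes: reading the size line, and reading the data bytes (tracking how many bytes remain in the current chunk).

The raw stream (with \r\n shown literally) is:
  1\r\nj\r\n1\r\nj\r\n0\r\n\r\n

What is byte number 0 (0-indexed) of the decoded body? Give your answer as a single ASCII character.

Answer: j

Derivation:
Chunk 1: stream[0..1]='1' size=0x1=1, data at stream[3..4]='j' -> body[0..1], body so far='j'
Chunk 2: stream[6..7]='1' size=0x1=1, data at stream[9..10]='j' -> body[1..2], body so far='jj'
Chunk 3: stream[12..13]='0' size=0 (terminator). Final body='jj' (2 bytes)
Body byte 0 = 'j'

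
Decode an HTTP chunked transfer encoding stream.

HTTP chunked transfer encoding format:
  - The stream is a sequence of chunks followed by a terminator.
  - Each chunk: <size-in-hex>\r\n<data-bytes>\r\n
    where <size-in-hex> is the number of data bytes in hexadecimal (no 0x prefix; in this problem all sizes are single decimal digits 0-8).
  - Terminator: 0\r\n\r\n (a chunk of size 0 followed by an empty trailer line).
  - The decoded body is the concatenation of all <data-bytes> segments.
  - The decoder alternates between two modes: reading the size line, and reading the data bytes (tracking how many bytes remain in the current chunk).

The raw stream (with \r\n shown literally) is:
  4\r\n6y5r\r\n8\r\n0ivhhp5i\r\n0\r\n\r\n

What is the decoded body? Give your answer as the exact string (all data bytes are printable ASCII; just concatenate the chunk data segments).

Answer: 6y5r0ivhhp5i

Derivation:
Chunk 1: stream[0..1]='4' size=0x4=4, data at stream[3..7]='6y5r' -> body[0..4], body so far='6y5r'
Chunk 2: stream[9..10]='8' size=0x8=8, data at stream[12..20]='0ivhhp5i' -> body[4..12], body so far='6y5r0ivhhp5i'
Chunk 3: stream[22..23]='0' size=0 (terminator). Final body='6y5r0ivhhp5i' (12 bytes)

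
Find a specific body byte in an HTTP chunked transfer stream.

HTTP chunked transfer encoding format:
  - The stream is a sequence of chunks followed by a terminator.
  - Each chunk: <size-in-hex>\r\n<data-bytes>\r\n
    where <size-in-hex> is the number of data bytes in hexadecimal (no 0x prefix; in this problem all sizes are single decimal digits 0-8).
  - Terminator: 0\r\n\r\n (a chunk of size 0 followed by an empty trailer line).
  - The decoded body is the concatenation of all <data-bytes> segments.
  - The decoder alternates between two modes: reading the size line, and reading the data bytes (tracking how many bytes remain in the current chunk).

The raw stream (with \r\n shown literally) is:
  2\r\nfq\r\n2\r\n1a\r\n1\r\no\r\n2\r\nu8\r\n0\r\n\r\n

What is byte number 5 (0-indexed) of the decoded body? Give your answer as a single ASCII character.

Answer: u

Derivation:
Chunk 1: stream[0..1]='2' size=0x2=2, data at stream[3..5]='fq' -> body[0..2], body so far='fq'
Chunk 2: stream[7..8]='2' size=0x2=2, data at stream[10..12]='1a' -> body[2..4], body so far='fq1a'
Chunk 3: stream[14..15]='1' size=0x1=1, data at stream[17..18]='o' -> body[4..5], body so far='fq1ao'
Chunk 4: stream[20..21]='2' size=0x2=2, data at stream[23..25]='u8' -> body[5..7], body so far='fq1aou8'
Chunk 5: stream[27..28]='0' size=0 (terminator). Final body='fq1aou8' (7 bytes)
Body byte 5 = 'u'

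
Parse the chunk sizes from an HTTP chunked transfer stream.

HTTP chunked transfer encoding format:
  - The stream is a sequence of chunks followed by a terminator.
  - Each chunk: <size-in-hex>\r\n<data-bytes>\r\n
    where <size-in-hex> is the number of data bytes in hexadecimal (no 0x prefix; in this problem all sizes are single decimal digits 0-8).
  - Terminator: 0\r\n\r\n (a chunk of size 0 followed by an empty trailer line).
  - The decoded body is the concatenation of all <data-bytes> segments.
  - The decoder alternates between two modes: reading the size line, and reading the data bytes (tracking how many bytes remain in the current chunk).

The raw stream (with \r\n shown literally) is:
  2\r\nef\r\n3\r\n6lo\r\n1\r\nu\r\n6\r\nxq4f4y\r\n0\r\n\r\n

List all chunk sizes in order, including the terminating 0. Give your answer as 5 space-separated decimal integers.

Answer: 2 3 1 6 0

Derivation:
Chunk 1: stream[0..1]='2' size=0x2=2, data at stream[3..5]='ef' -> body[0..2], body so far='ef'
Chunk 2: stream[7..8]='3' size=0x3=3, data at stream[10..13]='6lo' -> body[2..5], body so far='ef6lo'
Chunk 3: stream[15..16]='1' size=0x1=1, data at stream[18..19]='u' -> body[5..6], body so far='ef6lou'
Chunk 4: stream[21..22]='6' size=0x6=6, data at stream[24..30]='xq4f4y' -> body[6..12], body so far='ef6louxq4f4y'
Chunk 5: stream[32..33]='0' size=0 (terminator). Final body='ef6louxq4f4y' (12 bytes)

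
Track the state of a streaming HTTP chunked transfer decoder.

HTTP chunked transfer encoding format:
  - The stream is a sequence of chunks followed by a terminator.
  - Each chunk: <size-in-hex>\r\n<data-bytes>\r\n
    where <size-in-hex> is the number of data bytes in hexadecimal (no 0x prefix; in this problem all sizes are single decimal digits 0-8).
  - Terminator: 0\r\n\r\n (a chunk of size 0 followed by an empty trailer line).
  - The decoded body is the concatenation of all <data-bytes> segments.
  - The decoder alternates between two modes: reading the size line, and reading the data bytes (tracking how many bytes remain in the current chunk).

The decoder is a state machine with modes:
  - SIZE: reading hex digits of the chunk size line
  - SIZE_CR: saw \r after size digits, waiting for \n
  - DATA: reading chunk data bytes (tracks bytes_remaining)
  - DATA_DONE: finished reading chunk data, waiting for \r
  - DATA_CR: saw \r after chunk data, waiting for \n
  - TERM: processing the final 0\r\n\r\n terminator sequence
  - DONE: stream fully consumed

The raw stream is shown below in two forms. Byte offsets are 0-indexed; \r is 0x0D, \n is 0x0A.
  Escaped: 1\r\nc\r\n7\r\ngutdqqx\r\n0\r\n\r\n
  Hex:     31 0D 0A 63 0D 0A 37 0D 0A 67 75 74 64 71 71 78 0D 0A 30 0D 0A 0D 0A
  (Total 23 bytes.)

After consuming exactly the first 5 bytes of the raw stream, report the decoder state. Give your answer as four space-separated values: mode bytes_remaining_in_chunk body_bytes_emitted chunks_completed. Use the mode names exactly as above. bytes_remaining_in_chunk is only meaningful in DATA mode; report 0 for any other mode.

Answer: DATA_CR 0 1 0

Derivation:
Byte 0 = '1': mode=SIZE remaining=0 emitted=0 chunks_done=0
Byte 1 = 0x0D: mode=SIZE_CR remaining=0 emitted=0 chunks_done=0
Byte 2 = 0x0A: mode=DATA remaining=1 emitted=0 chunks_done=0
Byte 3 = 'c': mode=DATA_DONE remaining=0 emitted=1 chunks_done=0
Byte 4 = 0x0D: mode=DATA_CR remaining=0 emitted=1 chunks_done=0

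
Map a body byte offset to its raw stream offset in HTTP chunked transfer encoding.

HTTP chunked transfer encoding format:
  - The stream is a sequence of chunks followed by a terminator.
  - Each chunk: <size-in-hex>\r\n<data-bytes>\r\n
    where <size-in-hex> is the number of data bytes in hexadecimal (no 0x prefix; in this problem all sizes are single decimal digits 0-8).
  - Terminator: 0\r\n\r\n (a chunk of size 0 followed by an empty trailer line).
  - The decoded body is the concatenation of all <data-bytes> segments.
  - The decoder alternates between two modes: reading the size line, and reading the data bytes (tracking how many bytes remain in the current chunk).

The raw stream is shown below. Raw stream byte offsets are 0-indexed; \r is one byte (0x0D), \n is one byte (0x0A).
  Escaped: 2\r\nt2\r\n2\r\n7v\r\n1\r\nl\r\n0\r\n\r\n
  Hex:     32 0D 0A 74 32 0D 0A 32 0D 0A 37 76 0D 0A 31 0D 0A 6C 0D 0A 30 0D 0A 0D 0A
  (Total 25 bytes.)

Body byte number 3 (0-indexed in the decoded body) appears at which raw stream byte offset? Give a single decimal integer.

Chunk 1: stream[0..1]='2' size=0x2=2, data at stream[3..5]='t2' -> body[0..2], body so far='t2'
Chunk 2: stream[7..8]='2' size=0x2=2, data at stream[10..12]='7v' -> body[2..4], body so far='t27v'
Chunk 3: stream[14..15]='1' size=0x1=1, data at stream[17..18]='l' -> body[4..5], body so far='t27vl'
Chunk 4: stream[20..21]='0' size=0 (terminator). Final body='t27vl' (5 bytes)
Body byte 3 at stream offset 11

Answer: 11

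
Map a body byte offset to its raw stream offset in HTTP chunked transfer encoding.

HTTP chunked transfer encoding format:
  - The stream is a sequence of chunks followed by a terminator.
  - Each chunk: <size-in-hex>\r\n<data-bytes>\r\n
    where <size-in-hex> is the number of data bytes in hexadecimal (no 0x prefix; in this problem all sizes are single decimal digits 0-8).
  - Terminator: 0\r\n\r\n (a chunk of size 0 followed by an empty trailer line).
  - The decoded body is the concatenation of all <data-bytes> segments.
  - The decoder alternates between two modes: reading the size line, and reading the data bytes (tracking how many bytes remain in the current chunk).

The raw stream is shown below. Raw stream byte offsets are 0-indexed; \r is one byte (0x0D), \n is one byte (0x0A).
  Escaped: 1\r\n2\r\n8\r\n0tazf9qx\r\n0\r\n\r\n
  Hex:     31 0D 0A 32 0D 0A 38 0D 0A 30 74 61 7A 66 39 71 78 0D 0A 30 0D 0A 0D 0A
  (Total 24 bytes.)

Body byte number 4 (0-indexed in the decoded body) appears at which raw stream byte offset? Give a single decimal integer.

Chunk 1: stream[0..1]='1' size=0x1=1, data at stream[3..4]='2' -> body[0..1], body so far='2'
Chunk 2: stream[6..7]='8' size=0x8=8, data at stream[9..17]='0tazf9qx' -> body[1..9], body so far='20tazf9qx'
Chunk 3: stream[19..20]='0' size=0 (terminator). Final body='20tazf9qx' (9 bytes)
Body byte 4 at stream offset 12

Answer: 12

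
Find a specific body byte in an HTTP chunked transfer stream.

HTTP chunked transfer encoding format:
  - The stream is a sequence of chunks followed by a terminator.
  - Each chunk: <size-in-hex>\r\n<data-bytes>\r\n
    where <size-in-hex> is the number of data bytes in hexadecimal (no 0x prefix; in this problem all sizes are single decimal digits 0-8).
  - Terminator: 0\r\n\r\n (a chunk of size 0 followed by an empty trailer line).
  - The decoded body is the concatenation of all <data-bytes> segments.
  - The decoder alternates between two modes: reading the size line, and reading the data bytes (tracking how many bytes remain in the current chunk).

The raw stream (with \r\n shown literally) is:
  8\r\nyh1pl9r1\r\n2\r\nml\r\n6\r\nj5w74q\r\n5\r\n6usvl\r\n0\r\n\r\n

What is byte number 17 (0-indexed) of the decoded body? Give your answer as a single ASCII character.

Chunk 1: stream[0..1]='8' size=0x8=8, data at stream[3..11]='yh1pl9r1' -> body[0..8], body so far='yh1pl9r1'
Chunk 2: stream[13..14]='2' size=0x2=2, data at stream[16..18]='ml' -> body[8..10], body so far='yh1pl9r1ml'
Chunk 3: stream[20..21]='6' size=0x6=6, data at stream[23..29]='j5w74q' -> body[10..16], body so far='yh1pl9r1mlj5w74q'
Chunk 4: stream[31..32]='5' size=0x5=5, data at stream[34..39]='6usvl' -> body[16..21], body so far='yh1pl9r1mlj5w74q6usvl'
Chunk 5: stream[41..42]='0' size=0 (terminator). Final body='yh1pl9r1mlj5w74q6usvl' (21 bytes)
Body byte 17 = 'u'

Answer: u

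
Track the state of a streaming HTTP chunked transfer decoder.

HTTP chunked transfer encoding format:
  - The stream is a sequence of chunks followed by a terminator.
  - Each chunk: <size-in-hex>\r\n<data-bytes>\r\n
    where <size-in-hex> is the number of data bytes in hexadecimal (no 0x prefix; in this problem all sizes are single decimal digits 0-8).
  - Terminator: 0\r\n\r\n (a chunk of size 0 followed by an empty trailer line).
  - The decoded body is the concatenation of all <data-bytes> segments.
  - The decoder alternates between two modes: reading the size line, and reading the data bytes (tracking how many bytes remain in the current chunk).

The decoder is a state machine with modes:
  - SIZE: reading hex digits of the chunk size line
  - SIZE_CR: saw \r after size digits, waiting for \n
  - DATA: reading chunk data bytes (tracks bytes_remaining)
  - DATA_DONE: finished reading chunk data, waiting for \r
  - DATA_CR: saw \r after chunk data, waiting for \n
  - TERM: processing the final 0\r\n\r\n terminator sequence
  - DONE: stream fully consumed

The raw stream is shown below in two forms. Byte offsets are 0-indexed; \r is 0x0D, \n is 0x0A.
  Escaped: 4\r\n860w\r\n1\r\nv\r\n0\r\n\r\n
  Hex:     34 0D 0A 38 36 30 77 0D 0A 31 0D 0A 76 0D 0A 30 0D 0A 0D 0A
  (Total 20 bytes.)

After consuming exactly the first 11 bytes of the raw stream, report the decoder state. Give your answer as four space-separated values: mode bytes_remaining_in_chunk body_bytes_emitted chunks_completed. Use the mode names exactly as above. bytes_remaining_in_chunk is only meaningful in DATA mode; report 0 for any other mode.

Byte 0 = '4': mode=SIZE remaining=0 emitted=0 chunks_done=0
Byte 1 = 0x0D: mode=SIZE_CR remaining=0 emitted=0 chunks_done=0
Byte 2 = 0x0A: mode=DATA remaining=4 emitted=0 chunks_done=0
Byte 3 = '8': mode=DATA remaining=3 emitted=1 chunks_done=0
Byte 4 = '6': mode=DATA remaining=2 emitted=2 chunks_done=0
Byte 5 = '0': mode=DATA remaining=1 emitted=3 chunks_done=0
Byte 6 = 'w': mode=DATA_DONE remaining=0 emitted=4 chunks_done=0
Byte 7 = 0x0D: mode=DATA_CR remaining=0 emitted=4 chunks_done=0
Byte 8 = 0x0A: mode=SIZE remaining=0 emitted=4 chunks_done=1
Byte 9 = '1': mode=SIZE remaining=0 emitted=4 chunks_done=1
Byte 10 = 0x0D: mode=SIZE_CR remaining=0 emitted=4 chunks_done=1

Answer: SIZE_CR 0 4 1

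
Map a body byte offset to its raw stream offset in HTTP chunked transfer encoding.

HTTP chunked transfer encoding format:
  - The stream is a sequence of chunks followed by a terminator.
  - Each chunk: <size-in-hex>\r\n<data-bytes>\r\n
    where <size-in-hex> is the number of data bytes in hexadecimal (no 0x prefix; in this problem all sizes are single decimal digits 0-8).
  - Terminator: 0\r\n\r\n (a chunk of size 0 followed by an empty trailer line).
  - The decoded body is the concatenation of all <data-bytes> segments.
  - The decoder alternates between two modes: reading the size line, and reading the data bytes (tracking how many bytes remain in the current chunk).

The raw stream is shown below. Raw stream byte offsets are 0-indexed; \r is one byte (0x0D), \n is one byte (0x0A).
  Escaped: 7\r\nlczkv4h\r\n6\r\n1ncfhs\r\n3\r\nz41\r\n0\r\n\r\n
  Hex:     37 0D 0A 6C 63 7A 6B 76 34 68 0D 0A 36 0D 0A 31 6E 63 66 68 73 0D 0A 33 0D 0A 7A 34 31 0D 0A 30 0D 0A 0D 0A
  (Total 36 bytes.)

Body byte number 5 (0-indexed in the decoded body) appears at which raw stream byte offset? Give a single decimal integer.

Answer: 8

Derivation:
Chunk 1: stream[0..1]='7' size=0x7=7, data at stream[3..10]='lczkv4h' -> body[0..7], body so far='lczkv4h'
Chunk 2: stream[12..13]='6' size=0x6=6, data at stream[15..21]='1ncfhs' -> body[7..13], body so far='lczkv4h1ncfhs'
Chunk 3: stream[23..24]='3' size=0x3=3, data at stream[26..29]='z41' -> body[13..16], body so far='lczkv4h1ncfhsz41'
Chunk 4: stream[31..32]='0' size=0 (terminator). Final body='lczkv4h1ncfhsz41' (16 bytes)
Body byte 5 at stream offset 8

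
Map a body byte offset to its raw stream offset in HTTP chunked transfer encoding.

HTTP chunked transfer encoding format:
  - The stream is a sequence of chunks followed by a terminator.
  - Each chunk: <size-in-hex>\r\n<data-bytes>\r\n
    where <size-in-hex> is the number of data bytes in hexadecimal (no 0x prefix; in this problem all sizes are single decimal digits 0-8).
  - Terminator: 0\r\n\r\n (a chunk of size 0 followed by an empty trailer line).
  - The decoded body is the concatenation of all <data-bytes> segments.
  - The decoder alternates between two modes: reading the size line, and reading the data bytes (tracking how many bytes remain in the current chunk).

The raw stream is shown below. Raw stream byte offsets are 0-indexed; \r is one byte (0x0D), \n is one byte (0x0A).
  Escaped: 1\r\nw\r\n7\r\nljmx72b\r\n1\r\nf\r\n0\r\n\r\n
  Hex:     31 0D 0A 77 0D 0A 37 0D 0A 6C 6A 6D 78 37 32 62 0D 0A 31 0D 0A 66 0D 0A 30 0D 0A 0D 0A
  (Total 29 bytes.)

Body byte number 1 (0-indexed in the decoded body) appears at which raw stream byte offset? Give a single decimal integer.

Answer: 9

Derivation:
Chunk 1: stream[0..1]='1' size=0x1=1, data at stream[3..4]='w' -> body[0..1], body so far='w'
Chunk 2: stream[6..7]='7' size=0x7=7, data at stream[9..16]='ljmx72b' -> body[1..8], body so far='wljmx72b'
Chunk 3: stream[18..19]='1' size=0x1=1, data at stream[21..22]='f' -> body[8..9], body so far='wljmx72bf'
Chunk 4: stream[24..25]='0' size=0 (terminator). Final body='wljmx72bf' (9 bytes)
Body byte 1 at stream offset 9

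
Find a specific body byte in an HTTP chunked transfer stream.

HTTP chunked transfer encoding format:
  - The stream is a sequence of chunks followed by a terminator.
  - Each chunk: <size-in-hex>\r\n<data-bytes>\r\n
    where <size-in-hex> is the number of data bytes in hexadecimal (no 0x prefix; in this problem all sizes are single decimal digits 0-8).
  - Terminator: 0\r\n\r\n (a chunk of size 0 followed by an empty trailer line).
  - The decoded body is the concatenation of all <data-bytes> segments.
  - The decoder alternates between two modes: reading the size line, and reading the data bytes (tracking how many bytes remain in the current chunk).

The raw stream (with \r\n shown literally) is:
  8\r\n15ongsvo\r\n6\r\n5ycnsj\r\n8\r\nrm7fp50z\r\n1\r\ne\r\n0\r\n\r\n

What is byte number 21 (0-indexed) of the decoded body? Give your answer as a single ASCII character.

Chunk 1: stream[0..1]='8' size=0x8=8, data at stream[3..11]='15ongsvo' -> body[0..8], body so far='15ongsvo'
Chunk 2: stream[13..14]='6' size=0x6=6, data at stream[16..22]='5ycnsj' -> body[8..14], body so far='15ongsvo5ycnsj'
Chunk 3: stream[24..25]='8' size=0x8=8, data at stream[27..35]='rm7fp50z' -> body[14..22], body so far='15ongsvo5ycnsjrm7fp50z'
Chunk 4: stream[37..38]='1' size=0x1=1, data at stream[40..41]='e' -> body[22..23], body so far='15ongsvo5ycnsjrm7fp50ze'
Chunk 5: stream[43..44]='0' size=0 (terminator). Final body='15ongsvo5ycnsjrm7fp50ze' (23 bytes)
Body byte 21 = 'z'

Answer: z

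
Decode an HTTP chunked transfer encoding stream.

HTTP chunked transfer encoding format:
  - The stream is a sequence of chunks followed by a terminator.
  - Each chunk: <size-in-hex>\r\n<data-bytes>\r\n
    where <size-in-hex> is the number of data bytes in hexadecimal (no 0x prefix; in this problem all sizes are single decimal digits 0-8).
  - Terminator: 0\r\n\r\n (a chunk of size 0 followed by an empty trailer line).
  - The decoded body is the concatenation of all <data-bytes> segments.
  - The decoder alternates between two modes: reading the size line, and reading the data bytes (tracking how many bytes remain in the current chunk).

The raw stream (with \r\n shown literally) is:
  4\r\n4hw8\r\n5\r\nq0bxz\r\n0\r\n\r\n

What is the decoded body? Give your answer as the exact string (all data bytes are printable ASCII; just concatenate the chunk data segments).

Answer: 4hw8q0bxz

Derivation:
Chunk 1: stream[0..1]='4' size=0x4=4, data at stream[3..7]='4hw8' -> body[0..4], body so far='4hw8'
Chunk 2: stream[9..10]='5' size=0x5=5, data at stream[12..17]='q0bxz' -> body[4..9], body so far='4hw8q0bxz'
Chunk 3: stream[19..20]='0' size=0 (terminator). Final body='4hw8q0bxz' (9 bytes)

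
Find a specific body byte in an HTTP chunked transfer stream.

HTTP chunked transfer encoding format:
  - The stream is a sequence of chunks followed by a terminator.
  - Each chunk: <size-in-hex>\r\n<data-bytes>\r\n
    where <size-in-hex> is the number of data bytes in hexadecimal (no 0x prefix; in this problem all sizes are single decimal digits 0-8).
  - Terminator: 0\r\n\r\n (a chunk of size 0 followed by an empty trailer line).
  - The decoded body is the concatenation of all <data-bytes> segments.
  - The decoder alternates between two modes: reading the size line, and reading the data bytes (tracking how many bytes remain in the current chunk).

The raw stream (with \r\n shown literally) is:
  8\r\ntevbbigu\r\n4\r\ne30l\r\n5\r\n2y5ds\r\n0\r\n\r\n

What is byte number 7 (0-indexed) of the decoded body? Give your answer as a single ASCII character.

Answer: u

Derivation:
Chunk 1: stream[0..1]='8' size=0x8=8, data at stream[3..11]='tevbbigu' -> body[0..8], body so far='tevbbigu'
Chunk 2: stream[13..14]='4' size=0x4=4, data at stream[16..20]='e30l' -> body[8..12], body so far='tevbbigue30l'
Chunk 3: stream[22..23]='5' size=0x5=5, data at stream[25..30]='2y5ds' -> body[12..17], body so far='tevbbigue30l2y5ds'
Chunk 4: stream[32..33]='0' size=0 (terminator). Final body='tevbbigue30l2y5ds' (17 bytes)
Body byte 7 = 'u'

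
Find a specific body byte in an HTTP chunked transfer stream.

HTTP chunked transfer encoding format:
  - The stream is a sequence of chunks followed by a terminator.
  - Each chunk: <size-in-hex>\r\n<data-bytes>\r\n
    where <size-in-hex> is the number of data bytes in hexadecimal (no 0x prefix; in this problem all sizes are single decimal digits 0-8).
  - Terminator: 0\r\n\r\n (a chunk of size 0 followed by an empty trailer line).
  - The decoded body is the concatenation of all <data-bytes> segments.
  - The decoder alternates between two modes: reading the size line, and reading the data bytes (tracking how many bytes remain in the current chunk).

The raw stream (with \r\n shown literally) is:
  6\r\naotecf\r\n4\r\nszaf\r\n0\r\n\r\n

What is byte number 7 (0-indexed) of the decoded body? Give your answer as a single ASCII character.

Chunk 1: stream[0..1]='6' size=0x6=6, data at stream[3..9]='aotecf' -> body[0..6], body so far='aotecf'
Chunk 2: stream[11..12]='4' size=0x4=4, data at stream[14..18]='szaf' -> body[6..10], body so far='aotecfszaf'
Chunk 3: stream[20..21]='0' size=0 (terminator). Final body='aotecfszaf' (10 bytes)
Body byte 7 = 'z'

Answer: z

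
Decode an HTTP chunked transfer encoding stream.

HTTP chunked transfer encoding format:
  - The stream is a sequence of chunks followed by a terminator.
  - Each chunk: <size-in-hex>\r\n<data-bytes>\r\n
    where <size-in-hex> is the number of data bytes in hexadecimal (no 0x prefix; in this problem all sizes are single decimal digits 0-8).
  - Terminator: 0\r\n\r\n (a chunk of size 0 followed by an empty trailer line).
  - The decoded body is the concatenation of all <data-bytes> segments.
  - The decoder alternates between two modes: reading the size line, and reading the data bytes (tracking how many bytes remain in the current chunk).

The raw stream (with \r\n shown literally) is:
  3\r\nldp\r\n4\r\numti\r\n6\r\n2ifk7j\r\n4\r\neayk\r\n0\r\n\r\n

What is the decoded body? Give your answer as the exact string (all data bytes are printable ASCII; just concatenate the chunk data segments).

Chunk 1: stream[0..1]='3' size=0x3=3, data at stream[3..6]='ldp' -> body[0..3], body so far='ldp'
Chunk 2: stream[8..9]='4' size=0x4=4, data at stream[11..15]='umti' -> body[3..7], body so far='ldpumti'
Chunk 3: stream[17..18]='6' size=0x6=6, data at stream[20..26]='2ifk7j' -> body[7..13], body so far='ldpumti2ifk7j'
Chunk 4: stream[28..29]='4' size=0x4=4, data at stream[31..35]='eayk' -> body[13..17], body so far='ldpumti2ifk7jeayk'
Chunk 5: stream[37..38]='0' size=0 (terminator). Final body='ldpumti2ifk7jeayk' (17 bytes)

Answer: ldpumti2ifk7jeayk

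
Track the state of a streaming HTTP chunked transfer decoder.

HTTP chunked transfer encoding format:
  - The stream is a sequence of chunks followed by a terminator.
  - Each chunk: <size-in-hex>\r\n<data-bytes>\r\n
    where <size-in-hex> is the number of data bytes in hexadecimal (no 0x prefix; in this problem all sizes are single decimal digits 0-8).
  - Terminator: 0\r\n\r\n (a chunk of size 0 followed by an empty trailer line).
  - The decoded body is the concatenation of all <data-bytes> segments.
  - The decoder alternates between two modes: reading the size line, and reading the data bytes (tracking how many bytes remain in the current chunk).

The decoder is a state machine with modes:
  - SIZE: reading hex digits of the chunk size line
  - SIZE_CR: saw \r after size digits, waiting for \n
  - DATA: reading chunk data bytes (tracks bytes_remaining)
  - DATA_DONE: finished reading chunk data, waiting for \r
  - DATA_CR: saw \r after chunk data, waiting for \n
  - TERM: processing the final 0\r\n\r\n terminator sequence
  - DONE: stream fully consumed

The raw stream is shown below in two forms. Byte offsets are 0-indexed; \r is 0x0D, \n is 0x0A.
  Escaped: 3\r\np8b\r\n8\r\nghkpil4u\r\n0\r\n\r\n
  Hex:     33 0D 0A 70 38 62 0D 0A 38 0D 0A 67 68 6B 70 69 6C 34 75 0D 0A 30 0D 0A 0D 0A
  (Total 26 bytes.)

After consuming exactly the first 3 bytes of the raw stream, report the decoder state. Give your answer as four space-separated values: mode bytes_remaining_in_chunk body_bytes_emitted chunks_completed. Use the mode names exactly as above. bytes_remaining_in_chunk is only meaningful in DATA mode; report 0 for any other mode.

Answer: DATA 3 0 0

Derivation:
Byte 0 = '3': mode=SIZE remaining=0 emitted=0 chunks_done=0
Byte 1 = 0x0D: mode=SIZE_CR remaining=0 emitted=0 chunks_done=0
Byte 2 = 0x0A: mode=DATA remaining=3 emitted=0 chunks_done=0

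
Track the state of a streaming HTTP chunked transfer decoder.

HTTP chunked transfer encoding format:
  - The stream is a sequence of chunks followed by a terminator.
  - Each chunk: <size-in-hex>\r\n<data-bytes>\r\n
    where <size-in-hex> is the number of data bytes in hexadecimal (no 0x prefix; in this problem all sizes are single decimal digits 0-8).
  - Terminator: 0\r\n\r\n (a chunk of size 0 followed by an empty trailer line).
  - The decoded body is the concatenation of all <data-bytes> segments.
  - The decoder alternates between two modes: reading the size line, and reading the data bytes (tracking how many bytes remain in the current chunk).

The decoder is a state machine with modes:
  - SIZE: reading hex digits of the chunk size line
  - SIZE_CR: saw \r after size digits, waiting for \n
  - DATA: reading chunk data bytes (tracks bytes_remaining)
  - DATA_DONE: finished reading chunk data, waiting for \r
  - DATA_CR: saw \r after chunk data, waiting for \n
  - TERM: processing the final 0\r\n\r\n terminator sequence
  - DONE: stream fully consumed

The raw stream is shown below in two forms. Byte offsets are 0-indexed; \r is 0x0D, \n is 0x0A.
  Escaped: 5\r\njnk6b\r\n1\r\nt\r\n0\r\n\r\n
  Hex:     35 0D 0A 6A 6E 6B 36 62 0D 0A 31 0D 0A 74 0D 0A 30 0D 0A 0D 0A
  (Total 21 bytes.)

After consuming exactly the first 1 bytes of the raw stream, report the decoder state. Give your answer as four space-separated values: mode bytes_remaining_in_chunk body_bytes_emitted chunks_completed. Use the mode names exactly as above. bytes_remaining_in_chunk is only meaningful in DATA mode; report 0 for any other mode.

Answer: SIZE 0 0 0

Derivation:
Byte 0 = '5': mode=SIZE remaining=0 emitted=0 chunks_done=0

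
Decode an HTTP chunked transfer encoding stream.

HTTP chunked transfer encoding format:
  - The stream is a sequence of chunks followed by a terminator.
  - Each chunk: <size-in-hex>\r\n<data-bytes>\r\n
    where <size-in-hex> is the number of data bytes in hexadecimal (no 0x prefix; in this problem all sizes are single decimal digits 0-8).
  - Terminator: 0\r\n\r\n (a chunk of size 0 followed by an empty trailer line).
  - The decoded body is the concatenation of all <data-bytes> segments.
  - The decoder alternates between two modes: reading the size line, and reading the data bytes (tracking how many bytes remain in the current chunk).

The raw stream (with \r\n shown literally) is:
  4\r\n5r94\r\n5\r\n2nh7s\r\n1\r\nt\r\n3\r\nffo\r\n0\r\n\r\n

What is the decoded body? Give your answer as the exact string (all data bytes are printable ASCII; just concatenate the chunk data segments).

Chunk 1: stream[0..1]='4' size=0x4=4, data at stream[3..7]='5r94' -> body[0..4], body so far='5r94'
Chunk 2: stream[9..10]='5' size=0x5=5, data at stream[12..17]='2nh7s' -> body[4..9], body so far='5r942nh7s'
Chunk 3: stream[19..20]='1' size=0x1=1, data at stream[22..23]='t' -> body[9..10], body so far='5r942nh7st'
Chunk 4: stream[25..26]='3' size=0x3=3, data at stream[28..31]='ffo' -> body[10..13], body so far='5r942nh7stffo'
Chunk 5: stream[33..34]='0' size=0 (terminator). Final body='5r942nh7stffo' (13 bytes)

Answer: 5r942nh7stffo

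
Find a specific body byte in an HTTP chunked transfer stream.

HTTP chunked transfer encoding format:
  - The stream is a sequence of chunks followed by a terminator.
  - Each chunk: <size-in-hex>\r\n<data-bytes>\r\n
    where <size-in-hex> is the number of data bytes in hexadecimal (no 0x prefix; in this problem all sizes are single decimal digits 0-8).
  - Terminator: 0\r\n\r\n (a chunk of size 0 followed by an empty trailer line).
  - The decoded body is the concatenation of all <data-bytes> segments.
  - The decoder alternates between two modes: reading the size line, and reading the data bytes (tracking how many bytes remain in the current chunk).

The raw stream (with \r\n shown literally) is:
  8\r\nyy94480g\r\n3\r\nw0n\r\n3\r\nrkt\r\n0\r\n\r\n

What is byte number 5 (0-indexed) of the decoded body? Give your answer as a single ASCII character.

Answer: 8

Derivation:
Chunk 1: stream[0..1]='8' size=0x8=8, data at stream[3..11]='yy94480g' -> body[0..8], body so far='yy94480g'
Chunk 2: stream[13..14]='3' size=0x3=3, data at stream[16..19]='w0n' -> body[8..11], body so far='yy94480gw0n'
Chunk 3: stream[21..22]='3' size=0x3=3, data at stream[24..27]='rkt' -> body[11..14], body so far='yy94480gw0nrkt'
Chunk 4: stream[29..30]='0' size=0 (terminator). Final body='yy94480gw0nrkt' (14 bytes)
Body byte 5 = '8'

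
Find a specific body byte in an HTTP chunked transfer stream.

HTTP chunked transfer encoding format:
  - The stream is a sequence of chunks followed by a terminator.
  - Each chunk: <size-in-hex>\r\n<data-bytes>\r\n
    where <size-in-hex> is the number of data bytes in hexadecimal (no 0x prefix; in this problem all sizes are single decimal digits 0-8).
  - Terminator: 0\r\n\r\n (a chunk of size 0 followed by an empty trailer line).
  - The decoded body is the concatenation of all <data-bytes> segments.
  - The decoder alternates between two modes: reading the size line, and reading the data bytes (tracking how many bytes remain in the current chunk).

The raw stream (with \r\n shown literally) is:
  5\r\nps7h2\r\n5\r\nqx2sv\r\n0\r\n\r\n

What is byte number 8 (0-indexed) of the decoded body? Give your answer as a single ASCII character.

Answer: s

Derivation:
Chunk 1: stream[0..1]='5' size=0x5=5, data at stream[3..8]='ps7h2' -> body[0..5], body so far='ps7h2'
Chunk 2: stream[10..11]='5' size=0x5=5, data at stream[13..18]='qx2sv' -> body[5..10], body so far='ps7h2qx2sv'
Chunk 3: stream[20..21]='0' size=0 (terminator). Final body='ps7h2qx2sv' (10 bytes)
Body byte 8 = 's'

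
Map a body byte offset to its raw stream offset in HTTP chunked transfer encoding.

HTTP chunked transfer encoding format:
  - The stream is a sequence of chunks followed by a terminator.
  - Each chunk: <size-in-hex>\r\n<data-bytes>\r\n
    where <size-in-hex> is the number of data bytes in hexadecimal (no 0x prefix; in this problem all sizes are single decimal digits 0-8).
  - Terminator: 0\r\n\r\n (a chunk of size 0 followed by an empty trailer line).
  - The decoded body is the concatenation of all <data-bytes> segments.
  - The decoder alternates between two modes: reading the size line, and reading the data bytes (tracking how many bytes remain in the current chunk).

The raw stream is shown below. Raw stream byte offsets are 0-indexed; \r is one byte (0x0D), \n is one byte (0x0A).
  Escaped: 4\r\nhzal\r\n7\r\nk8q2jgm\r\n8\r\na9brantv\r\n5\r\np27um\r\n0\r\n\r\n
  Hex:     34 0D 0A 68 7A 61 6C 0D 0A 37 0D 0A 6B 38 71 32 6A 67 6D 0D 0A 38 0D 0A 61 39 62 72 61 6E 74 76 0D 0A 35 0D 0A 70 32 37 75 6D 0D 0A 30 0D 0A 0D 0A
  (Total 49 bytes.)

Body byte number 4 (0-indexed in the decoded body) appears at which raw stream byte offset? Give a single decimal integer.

Answer: 12

Derivation:
Chunk 1: stream[0..1]='4' size=0x4=4, data at stream[3..7]='hzal' -> body[0..4], body so far='hzal'
Chunk 2: stream[9..10]='7' size=0x7=7, data at stream[12..19]='k8q2jgm' -> body[4..11], body so far='hzalk8q2jgm'
Chunk 3: stream[21..22]='8' size=0x8=8, data at stream[24..32]='a9brantv' -> body[11..19], body so far='hzalk8q2jgma9brantv'
Chunk 4: stream[34..35]='5' size=0x5=5, data at stream[37..42]='p27um' -> body[19..24], body so far='hzalk8q2jgma9brantvp27um'
Chunk 5: stream[44..45]='0' size=0 (terminator). Final body='hzalk8q2jgma9brantvp27um' (24 bytes)
Body byte 4 at stream offset 12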